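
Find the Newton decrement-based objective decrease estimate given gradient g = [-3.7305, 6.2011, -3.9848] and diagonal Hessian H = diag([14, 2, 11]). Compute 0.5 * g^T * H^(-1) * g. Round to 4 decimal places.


Step 1: H is diagonal, so H^(-1) * g = [-0.2665, 3.1006, -0.3623].
Step 2: g^T H^(-1) g = sum_i g_i^2 / H_ii
  = (-3.7305)^2/14 + (6.2011)^2/2 + (-3.9848)^2/11
  = 0.994 + 19.2268 + 1.4435 = 21.6644
Step 3: Objective decrease = 0.5 * g^T H^(-1) g = 10.8322


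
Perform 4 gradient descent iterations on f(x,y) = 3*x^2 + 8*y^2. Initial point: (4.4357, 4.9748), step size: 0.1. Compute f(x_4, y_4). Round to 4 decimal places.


Gradient descent on f(x,y) = 3*x^2 + 8*y^2.
Starting point: (4.4357, 4.9748), alpha = 0.1
Step 1: grad_x = 2*3*4.4357 = 26.6142, grad_y = 2*8*4.9748 = 79.5968
  x_1 = 4.4357 - 0.1*26.6142 = 1.7743
  y_1 = 4.9748 - 0.1*79.5968 = -2.9849
Step 2: grad_x = 2*3*1.7743 = 10.6457, grad_y = 2*8*-2.9849 = -47.7581
  x_2 = 1.7743 - 0.1*10.6457 = 0.7097
  y_2 = -2.9849 - 0.1*-47.7581 = 1.7909
Step 3: grad_x = 2*3*0.7097 = 4.2583, grad_y = 2*8*1.7909 = 28.6548
  x_3 = 0.7097 - 0.1*4.2583 = 0.2839
  y_3 = 1.7909 - 0.1*28.6548 = -1.0746
Step 4: grad_x = 2*3*0.2839 = 1.7033, grad_y = 2*8*-1.0746 = -17.1929
  x_4 = 0.2839 - 0.1*1.7033 = 0.1136
  y_4 = -1.0746 - 0.1*-17.1929 = 0.6447
f(0.1136, 0.6447) = 3*0.1136^2 + 8*0.6447^2 = 3.3641


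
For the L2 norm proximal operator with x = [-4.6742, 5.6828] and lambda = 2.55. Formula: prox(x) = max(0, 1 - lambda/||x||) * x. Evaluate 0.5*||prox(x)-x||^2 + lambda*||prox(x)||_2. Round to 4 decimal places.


Step 1: Compute ||x||.
||x|| = 7.3581
Step 2: Compute scaling factor.
scale = max(0, 1 - 2.55/7.3581) = 0.6534
Step 3: prox(x) = [-3.0543, 3.7134]
||prox(x)|| = 4.8081
Step 4: Proximal objective.
0.5*||prox-x||^2 = 3.2513
lambda*||prox|| = 12.2607
Total = 15.512


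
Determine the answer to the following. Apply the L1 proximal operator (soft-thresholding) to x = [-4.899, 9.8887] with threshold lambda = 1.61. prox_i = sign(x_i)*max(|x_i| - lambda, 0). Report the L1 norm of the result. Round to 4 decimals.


Soft-thresholding with lambda = 1.61:
prox(-4.899) = sign(-4.899)*max(|-4.899| - 1.61, 0) = -3.289
prox(9.8887) = sign(9.8887)*max(|9.8887| - 1.61, 0) = 8.2787
prox(x) = [-3.289, 8.2787]
||prox(x)||_1 = 3.289 + 8.2787 = 11.5677


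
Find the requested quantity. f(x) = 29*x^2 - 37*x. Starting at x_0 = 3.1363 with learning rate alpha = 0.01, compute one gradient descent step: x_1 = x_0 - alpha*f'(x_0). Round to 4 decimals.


We compute the gradient at x_0 and apply the update.
f'(x) = 58*x - 37
f'(3.1363) = 58*3.1363 - 37 = 144.9054
x_1 = 3.1363 - 0.01*144.9054 = 1.6872


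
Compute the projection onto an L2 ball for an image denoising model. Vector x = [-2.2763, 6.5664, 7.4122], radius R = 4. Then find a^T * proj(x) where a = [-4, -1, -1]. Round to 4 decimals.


Step 1: Compute ||x|| (intermediates to 6 decimals).
||x|| = sqrt((-2.2763)^2 + 6.5664^2 + 7.4122^2) = 10.160702
Step 2: Project.
Since ||x|| > R, scale = R/||x|| = 4/10.160702 = 0.393674, proj(x) = scale * x
proj(x) = [-0.89612, 2.585021, 2.91799]
Step 3: Dot product.
a^T * proj(x) = -4*(-0.89612) - 1*2.585021 - 1*2.91799 = -1.9185


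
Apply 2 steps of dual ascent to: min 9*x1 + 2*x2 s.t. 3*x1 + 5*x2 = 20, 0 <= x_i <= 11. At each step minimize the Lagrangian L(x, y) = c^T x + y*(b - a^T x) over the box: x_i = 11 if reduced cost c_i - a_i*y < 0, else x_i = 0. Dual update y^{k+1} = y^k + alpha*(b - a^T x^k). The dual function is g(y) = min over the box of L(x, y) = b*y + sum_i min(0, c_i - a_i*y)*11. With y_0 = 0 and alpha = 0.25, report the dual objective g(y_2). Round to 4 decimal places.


Dual ascent for LP: min 9*x1 + 2*x2, 3*x1 + 5*x2 = 20, 0 <= x_i <= 11
Step 1: y^k = 0.0, reduced costs: (9.0, 2.0)
  x^k = (0.0, 0.0), subgradient = b - a^T x = 20.0
  y^{k+1} = 0.0 + 0.25*20.0 = 5.0
Step 2: y^k = 5.0, reduced costs: (-6.0, -23.0)
  x^k = (11.0, 11.0), subgradient = b - a^T x = -68.0
  y^{k+1} = 5.0 + 0.25*-68.0 = -12.0
Dual objective at y_2 = -12.0: reduced costs (45.0, 62.0), box minimizer x = (0.0, 0.0)
g(y_2) = b*y + (c1 - a1*y)*x1 + (c2 - a2*y)*x2 = 20*(-12.0) + 45.0*0.0 + 62.0*0.0 = -240.0 + 0.0 + 0.0 = -240.0


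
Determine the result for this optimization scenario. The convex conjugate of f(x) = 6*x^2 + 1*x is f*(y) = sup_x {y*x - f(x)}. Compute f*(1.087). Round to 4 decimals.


f*(y) = sup_x {y*x - a*x^2 - b*x} = sup_x {(y-b)*x - a*x^2}
FOC: (y - b) - 2a*x = 0 => x* = (y - b)/(2a)
x* = (1.087 - 1)/(2*6) = 0.0073
f*(1.087) = (y-b)^2/(4a) = (1.087 - 1)^2/(4*6)
= 0.0076/24 = 0.0003


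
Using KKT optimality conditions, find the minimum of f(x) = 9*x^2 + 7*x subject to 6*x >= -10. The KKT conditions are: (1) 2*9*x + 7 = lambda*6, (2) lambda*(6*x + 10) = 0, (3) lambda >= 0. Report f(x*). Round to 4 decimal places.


Step 1: Try lambda = 0 (constraint inactive).
Stationarity: 2*9*x + 7 = 0
x* = -7/(2*9) = -7/18 = -0.3889 (rounded; the exact value -7/18 is used below)
Check constraint: 6*-0.3889 = -2.3334 >= -10 -- satisfied.
Step 2: Compute optimal value.
f(x*) = 9*(-7/18)^2 + 7*(-7/18) = -1.3611


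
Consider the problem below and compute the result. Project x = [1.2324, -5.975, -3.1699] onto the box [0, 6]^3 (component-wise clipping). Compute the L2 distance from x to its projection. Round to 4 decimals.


Project each component onto [0, 6].
clip(1.2324) = 1.2324, clip(-5.975) = 0.0, clip(-3.1699) = 0.0
Projection = [1.2324, 0.0, 0.0]
Squared diffs: [0.0, 35.7006, 10.0483]
Distance = sqrt(45.7489) = 6.7638


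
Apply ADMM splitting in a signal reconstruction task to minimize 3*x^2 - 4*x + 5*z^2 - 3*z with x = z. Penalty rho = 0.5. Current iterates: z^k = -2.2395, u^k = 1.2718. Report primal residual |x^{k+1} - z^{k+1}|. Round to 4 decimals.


ADMM iteration with rho = 0.5, z^k = -2.2395, u^k = 1.2718
Step 1: x-update.
Minimize 3*x^2 - 4*x + (0.5/2)*(x + 2.2395 + 1.2718)^2
FOC: (2*3 + 0.5)*x = 4 + 0.5*(-2.2395 - 1.2718)
x^{k+1} = 0.3453
Step 2: z-update.
Minimize 5*z^2 - 3*z + (0.5/2)*(0.3453 - z + 1.2718)^2
FOC: (2*5 + 0.5)*z = 3 + 0.5*(0.3453 + 1.2718)
z^{k+1} = 0.3627
Step 3: u-update.
u^{k+1} = 1.2718 + 0.3453 - 0.3627 = 1.2544
Step 4: Primal residual = |0.3453 - 0.3627| = 0.0174


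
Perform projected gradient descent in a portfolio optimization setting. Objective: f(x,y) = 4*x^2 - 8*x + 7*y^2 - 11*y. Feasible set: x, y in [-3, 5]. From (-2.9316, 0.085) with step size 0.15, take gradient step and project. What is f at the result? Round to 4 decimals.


Step 1: Compute gradient at (-2.9316, 0.085).
grad_x = 2*4*-2.9316 - 8 = -31.4528
grad_y = 2*7*0.085 - 11 = -9.81
Step 2: Gradient step.
x_raw = -2.9316 - 0.15*-31.4528 = 1.7863
y_raw = 0.085 - 0.15*-9.81 = 1.5565
Step 3: Project onto [-3, 5].
x_proj = clip(1.7863) = 1.7863
y_proj = clip(1.5565) = 1.5565
Step 4: Evaluate f.
f(1.7863, 1.5565) = -1.6895


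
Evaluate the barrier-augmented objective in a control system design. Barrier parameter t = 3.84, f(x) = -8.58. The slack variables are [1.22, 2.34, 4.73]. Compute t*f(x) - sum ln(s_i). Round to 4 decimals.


Step 1: Compute log-barrier.
ln values: [0.1989, 0.8502, 1.5539]
phi = -(0.1989 + 0.8502 + 1.5539) = -2.6029
Step 2: Compute augmented objective.
t*f(x) = 3.84*-8.58 = -32.9472
Total = -32.9472 - 2.6029 = -35.5501


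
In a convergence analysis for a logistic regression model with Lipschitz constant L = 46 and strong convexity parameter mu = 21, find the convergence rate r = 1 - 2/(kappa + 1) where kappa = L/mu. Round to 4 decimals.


Step 1: Compute the condition number.
kappa = L/mu = 46/21 = 2.1905
Step 2: Compute the convergence rate.
r = 1 - 2/(kappa + 1) = 1 - 2*mu/(L + mu) = (L - mu)/(L + mu) = 25/67 = 0.3731


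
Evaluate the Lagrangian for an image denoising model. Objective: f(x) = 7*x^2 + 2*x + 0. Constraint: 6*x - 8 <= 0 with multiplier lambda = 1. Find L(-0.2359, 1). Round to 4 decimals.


Step 1: Evaluate f(x).
f(-0.2359) = 7*(-0.2359)^2 + 2*(-0.2359) + 0 = -0.0823
Step 2: Evaluate g(x).
g(-0.2359) = 6*-0.2359 - 8 = -9.4154
Step 3: Compute Lagrangian.
L = -0.0823 + 1*-9.4154 = -9.4977


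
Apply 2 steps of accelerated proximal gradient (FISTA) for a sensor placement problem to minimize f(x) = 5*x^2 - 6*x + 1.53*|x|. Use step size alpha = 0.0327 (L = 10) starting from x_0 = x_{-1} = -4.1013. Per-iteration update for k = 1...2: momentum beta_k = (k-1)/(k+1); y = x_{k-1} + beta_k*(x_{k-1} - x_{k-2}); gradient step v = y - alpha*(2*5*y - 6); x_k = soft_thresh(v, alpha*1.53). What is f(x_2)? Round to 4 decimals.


FISTA on f(x) = 5*x^2 - 6*x + 1.53*|x|
L = 10, alpha = 0.0327
Iteration 1: beta = 0.0, y = -4.1013 + 0.0*(-4.1013 + 4.1013) = -4.1013
  grad(y) = -47.013, v = y - alpha*grad = -2.564
  prox(v) = soft_thresh(-2.564, 0.05) = -2.5139
Iteration 2: beta = 0.3333, y = -2.5139 + 0.3333*(-2.5139 + 4.1013) = -1.9848
  grad(y) = -25.8483, v = y - alpha*grad = -1.1396
  prox(v) = soft_thresh(-1.1396, 0.05) = -1.0896
f(x_2) = 5*(-1.0896)^2 - 6*(-1.0896) + 1.53*|-1.0896| = 14.14


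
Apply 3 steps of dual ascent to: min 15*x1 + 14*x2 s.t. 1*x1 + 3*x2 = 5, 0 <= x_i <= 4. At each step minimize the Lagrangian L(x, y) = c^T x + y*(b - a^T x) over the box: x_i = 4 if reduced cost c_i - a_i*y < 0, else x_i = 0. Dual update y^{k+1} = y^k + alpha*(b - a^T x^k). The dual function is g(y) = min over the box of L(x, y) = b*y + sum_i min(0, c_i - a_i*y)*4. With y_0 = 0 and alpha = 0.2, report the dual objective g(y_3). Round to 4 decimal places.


Dual ascent for LP: min 15*x1 + 14*x2, 1*x1 + 3*x2 = 5, 0 <= x_i <= 4
Step 1: y^k = 0.0, reduced costs: (15.0, 14.0)
  x^k = (0.0, 0.0), subgradient = b - a^T x = 5.0
  y^{k+1} = 0.0 + 0.2*5.0 = 1.0
Step 2: y^k = 1.0, reduced costs: (14.0, 11.0)
  x^k = (0.0, 0.0), subgradient = b - a^T x = 5.0
  y^{k+1} = 1.0 + 0.2*5.0 = 2.0
Step 3: y^k = 2.0, reduced costs: (13.0, 8.0)
  x^k = (0.0, 0.0), subgradient = b - a^T x = 5.0
  y^{k+1} = 2.0 + 0.2*5.0 = 3.0
Dual objective at y_3 = 3.0: reduced costs (12.0, 5.0), box minimizer x = (0.0, 0.0)
g(y_3) = b*y + (c1 - a1*y)*x1 + (c2 - a2*y)*x2 = 5*3.0 + 12.0*0.0 + 5.0*0.0 = 15.0 + 0.0 + 0.0 = 15.0


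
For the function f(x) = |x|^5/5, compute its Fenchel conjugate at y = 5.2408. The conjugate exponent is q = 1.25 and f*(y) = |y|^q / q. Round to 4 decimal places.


The conjugate exponent q satisfies 1/p + 1/q = 1.
p = 5, so q = 5/(5 - 1) = 1.25
|y|^q = 5.2408^1.25 = 7.9295
f*(5.2408) = 7.9295 / 1.25 = 6.3436


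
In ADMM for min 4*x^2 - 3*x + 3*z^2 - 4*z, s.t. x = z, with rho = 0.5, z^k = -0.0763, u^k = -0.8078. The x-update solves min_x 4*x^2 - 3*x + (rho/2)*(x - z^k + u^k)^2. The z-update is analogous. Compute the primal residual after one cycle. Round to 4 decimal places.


ADMM iteration with rho = 0.5, z^k = -0.0763, u^k = -0.8078
Step 1: x-update.
Minimize 4*x^2 - 3*x + (0.5/2)*(x + 0.0763 - 0.8078)^2
FOC: (2*4 + 0.5)*x = 3 + 0.5*(-0.0763 + 0.8078)
x^{k+1} = 0.396
Step 2: z-update.
Minimize 3*z^2 - 4*z + (0.5/2)*(0.396 - z - 0.8078)^2
FOC: (2*3 + 0.5)*z = 4 + 0.5*(0.396 - 0.8078)
z^{k+1} = 0.5837
Step 3: u-update.
u^{k+1} = -0.8078 + 0.396 - 0.5837 = -0.9955
Step 4: Primal residual = |0.396 - 0.5837| = 0.1877


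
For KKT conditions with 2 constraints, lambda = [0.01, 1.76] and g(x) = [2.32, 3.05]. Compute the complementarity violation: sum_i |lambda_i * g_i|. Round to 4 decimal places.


KKT complementary slackness check:
lambda_1 * g_1 = 0.01 * 2.32 = 0.0232
lambda_2 * g_2 = 1.76 * 3.05 = 5.368
Total violation = 0.0232 + 5.368 = 5.3912


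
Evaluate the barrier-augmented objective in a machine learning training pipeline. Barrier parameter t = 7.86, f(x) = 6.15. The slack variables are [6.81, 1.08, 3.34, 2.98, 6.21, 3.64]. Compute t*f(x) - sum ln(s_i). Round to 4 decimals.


Step 1: Compute log-barrier.
ln values: [1.9184, 0.077, 1.206, 1.0919, 1.8262, 1.292]
phi = -(1.9184 + 0.077 + 1.206 + 1.0919 + 1.8262 + 1.292) = -7.4114
Step 2: Compute augmented objective.
t*f(x) = 7.86*6.15 = 48.339
Total = 48.339 - 7.4114 = 40.9276


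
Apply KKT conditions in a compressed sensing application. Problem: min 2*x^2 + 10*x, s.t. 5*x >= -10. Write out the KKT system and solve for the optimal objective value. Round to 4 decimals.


Step 1: Try lambda = 0 (constraint inactive).
x_unc = -10/(2*2) = -2.5
Check: 5*-2.5 = -12.5 < -10 -- violated!
Step 2: Constraint must be active: 5*x = -10
x* = -10/5 = -2.0
lambda = (2*2*(-2.0) + 10)/5 = 0.4
Step 3: Compute optimal value.
f(x*) = 2*(-2.0)^2 + 10*(-2.0) = -12.0


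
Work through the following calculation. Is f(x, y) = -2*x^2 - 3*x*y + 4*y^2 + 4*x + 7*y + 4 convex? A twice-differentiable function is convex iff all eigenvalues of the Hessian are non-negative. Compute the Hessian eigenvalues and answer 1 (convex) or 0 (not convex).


The Hessian of f(x,y) = -2*x^2 - 3*x*y + 4*y^2 + 4*x + 7*y + 4 is:
H = [[-4, -3], [-3, 8]]
Trace = -4 + 8 = 4
Determinant = -4*8 - (-3)^2 = -41
Discriminant = (4)^2 - 4*-41 = 180.0
Eigenvalues: lambda_1 = -4.7082, lambda_2 = 8.7082
The function is not convex.

0


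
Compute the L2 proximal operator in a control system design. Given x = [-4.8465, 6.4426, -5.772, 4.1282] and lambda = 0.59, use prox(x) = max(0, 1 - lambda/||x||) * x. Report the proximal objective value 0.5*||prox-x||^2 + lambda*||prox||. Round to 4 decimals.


Step 1: Compute ||x||.
||x|| = 10.7403
Step 2: Compute scaling factor.
scale = max(0, 1 - 0.59/10.7403) = 0.9451
Step 3: prox(x) = [-4.5803, 6.0887, -5.4549, 3.9014]
||prox(x)|| = 10.1503
Step 4: Proximal objective.
0.5*||prox-x||^2 = 0.1741
lambda*||prox|| = 5.9887
Total = 6.1627


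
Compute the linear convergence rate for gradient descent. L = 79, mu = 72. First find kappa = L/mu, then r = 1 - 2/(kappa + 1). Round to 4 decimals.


Step 1: Compute the condition number.
kappa = L/mu = 79/72 = 1.0972
Step 2: Compute the convergence rate.
r = 1 - 2/(kappa + 1) = 1 - 2*mu/(L + mu) = (L - mu)/(L + mu) = 7/151 = 0.0464


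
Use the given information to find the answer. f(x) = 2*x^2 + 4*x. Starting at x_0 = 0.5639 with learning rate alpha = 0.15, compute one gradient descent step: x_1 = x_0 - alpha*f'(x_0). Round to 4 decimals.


We compute the gradient at x_0 and apply the update.
f'(x) = 4*x + 4
f'(0.5639) = 4*0.5639 + 4 = 6.2556
x_1 = 0.5639 - 0.15*6.2556 = -0.3744


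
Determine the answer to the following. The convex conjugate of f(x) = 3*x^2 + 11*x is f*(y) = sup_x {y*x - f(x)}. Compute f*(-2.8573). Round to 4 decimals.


f*(y) = sup_x {y*x - a*x^2 - b*x} = sup_x {(y-b)*x - a*x^2}
FOC: (y - b) - 2a*x = 0 => x* = (y - b)/(2a)
x* = (-2.8573 - 11)/(2*3) = -2.3096
f*(-2.8573) = (y-b)^2/(4a) = (-2.8573 - 11)^2/(4*3)
= 192.0248/12 = 16.0021


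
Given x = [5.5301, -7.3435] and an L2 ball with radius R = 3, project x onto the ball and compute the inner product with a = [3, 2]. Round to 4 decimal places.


Step 1: Compute ||x|| (intermediates to 6 decimals).
||x|| = sqrt(5.5301^2 + (-7.3435)^2) = 9.192878
Step 2: Project.
Since ||x|| > R, scale = R/||x|| = 3/9.192878 = 0.32634, proj(x) = scale * x
proj(x) = [1.804693, -2.396478]
Step 3: Dot product.
a^T * proj(x) = 3*1.804693 + 2*(-2.396478) = 0.6211


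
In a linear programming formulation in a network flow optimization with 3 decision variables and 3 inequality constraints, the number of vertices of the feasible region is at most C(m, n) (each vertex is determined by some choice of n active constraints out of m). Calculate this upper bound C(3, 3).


Each vertex corresponds to some choice of n active constraints out of m, so the number of vertices is at most C(m, n) = m! / (n!(m-n)!).
m = 3, n = 3
Numerator: 3 * 2 * 1
Denominator: 3! = 6
C(3, 3) = 1


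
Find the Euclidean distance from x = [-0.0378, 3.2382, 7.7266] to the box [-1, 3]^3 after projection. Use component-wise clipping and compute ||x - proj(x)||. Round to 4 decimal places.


Project each component onto [-1, 3].
clip(-0.0378) = -0.0378, clip(3.2382) = 3.0, clip(7.7266) = 3.0
Projection = [-0.0378, 3.0, 3.0]
Squared diffs: [0.0, 0.0567, 22.3407]
Distance = sqrt(22.3974) = 4.7326


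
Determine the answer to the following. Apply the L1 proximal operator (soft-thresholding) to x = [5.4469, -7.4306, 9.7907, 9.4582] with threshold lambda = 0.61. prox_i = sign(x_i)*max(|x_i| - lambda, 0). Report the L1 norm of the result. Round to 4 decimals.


Soft-thresholding with lambda = 0.61:
prox(5.4469) = sign(5.4469)*max(|5.4469| - 0.61, 0) = 4.8369
prox(-7.4306) = sign(-7.4306)*max(|-7.4306| - 0.61, 0) = -6.8206
prox(9.7907) = sign(9.7907)*max(|9.7907| - 0.61, 0) = 9.1807
prox(9.4582) = sign(9.4582)*max(|9.4582| - 0.61, 0) = 8.8482
prox(x) = [4.8369, -6.8206, 9.1807, 8.8482]
||prox(x)||_1 = 4.8369 + 6.8206 + 9.1807 + 8.8482 = 29.6864


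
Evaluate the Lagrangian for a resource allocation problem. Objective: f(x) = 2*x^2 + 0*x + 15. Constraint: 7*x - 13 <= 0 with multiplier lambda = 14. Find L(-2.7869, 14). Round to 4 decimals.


Step 1: Evaluate f(x).
f(-2.7869) = 2*(-2.7869)^2 + 0*(-2.7869) + 15 = 30.5336
Step 2: Evaluate g(x).
g(-2.7869) = 7*-2.7869 - 13 = -32.5083
Step 3: Compute Lagrangian.
L = 30.5336 + 14*-32.5083 = -424.5826


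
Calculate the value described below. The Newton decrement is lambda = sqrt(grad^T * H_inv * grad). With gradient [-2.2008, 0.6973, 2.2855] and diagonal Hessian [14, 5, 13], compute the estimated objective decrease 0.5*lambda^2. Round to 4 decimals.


Step 1: H is diagonal, so H^(-1) * g = [-0.1572, 0.1395, 0.1758].
Step 2: g^T H^(-1) g = sum_i g_i^2 / H_ii
  = (-2.2008)^2/14 + (0.6973)^2/5 + (2.2855)^2/13
  = 0.346 + 0.0972 + 0.4018 = 0.845
Step 3: Objective decrease = 0.5 * g^T H^(-1) g = 0.4225


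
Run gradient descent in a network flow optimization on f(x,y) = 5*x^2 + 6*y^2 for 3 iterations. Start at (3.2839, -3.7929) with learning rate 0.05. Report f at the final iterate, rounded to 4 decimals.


Gradient descent on f(x,y) = 5*x^2 + 6*y^2.
Starting point: (3.2839, -3.7929), alpha = 0.05
Step 1: grad_x = 2*5*3.2839 = 32.839, grad_y = 2*6*-3.7929 = -45.5148
  x_1 = 3.2839 - 0.05*32.839 = 1.642
  y_1 = -3.7929 - 0.05*-45.5148 = -1.5172
Step 2: grad_x = 2*5*1.642 = 16.4195, grad_y = 2*6*-1.5172 = -18.2059
  x_2 = 1.642 - 0.05*16.4195 = 0.821
  y_2 = -1.5172 - 0.05*-18.2059 = -0.6069
Step 3: grad_x = 2*5*0.821 = 8.2098, grad_y = 2*6*-0.6069 = -7.2824
  x_3 = 0.821 - 0.05*8.2098 = 0.4105
  y_3 = -0.6069 - 0.05*-7.2824 = -0.2427
f(0.4105, -0.2427) = 5*0.4105^2 + 6*(-0.2427)^2 = 1.1961


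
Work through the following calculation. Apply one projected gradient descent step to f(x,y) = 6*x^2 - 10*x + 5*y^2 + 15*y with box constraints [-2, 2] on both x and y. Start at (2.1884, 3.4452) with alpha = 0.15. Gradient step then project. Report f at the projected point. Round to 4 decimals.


Step 1: Compute gradient at (2.1884, 3.4452).
grad_x = 2*6*2.1884 - 10 = 16.2608
grad_y = 2*5*3.4452 + 15 = 49.452
Step 2: Gradient step.
x_raw = 2.1884 - 0.15*16.2608 = -0.2507
y_raw = 3.4452 - 0.15*49.452 = -3.9726
Step 3: Project onto [-2, 2].
x_proj = clip(-0.2507) = -0.2507
y_proj = clip(-3.9726) = -2.0
Step 4: Evaluate f.
f(-0.2507, -2.0) = -7.1156


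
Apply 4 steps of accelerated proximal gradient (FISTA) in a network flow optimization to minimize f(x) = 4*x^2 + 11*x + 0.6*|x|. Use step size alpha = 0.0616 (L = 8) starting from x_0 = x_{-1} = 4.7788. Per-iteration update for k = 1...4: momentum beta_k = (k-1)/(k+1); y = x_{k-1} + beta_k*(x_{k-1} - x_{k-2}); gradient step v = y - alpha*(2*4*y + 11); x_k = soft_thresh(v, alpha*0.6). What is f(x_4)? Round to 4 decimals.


FISTA on f(x) = 4*x^2 + 11*x + 0.6*|x|
L = 8, alpha = 0.0616
Iteration 1: beta = 0.0, y = 4.7788 + 0.0*(4.7788 - 4.7788) = 4.7788
  grad(y) = 49.2304, v = y - alpha*grad = 1.7462
  prox(v) = soft_thresh(1.7462, 0.037) = 1.7092
Iteration 2: beta = 0.3333, y = 1.7092 + 0.3333*(1.7092 - 4.7788) = 0.6861
  grad(y) = 16.4885, v = y - alpha*grad = -0.3296
  prox(v) = soft_thresh(-0.3296, 0.037) = -0.2927
Iteration 3: beta = 0.5, y = -0.2927 + 0.5*(-0.2927 - 1.7092) = -1.2936
  grad(y) = 0.651, v = y - alpha*grad = -1.3337
  prox(v) = soft_thresh(-1.3337, 0.037) = -1.2968
Iteration 4: beta = 0.6, y = -1.2968 + 0.6*(-1.2968 + 0.2927) = -1.8992
  grad(y) = -4.1938, v = y - alpha*grad = -1.6409
  prox(v) = soft_thresh(-1.6409, 0.037) = -1.6039
f(x_4) = 4*(-1.6039)^2 + 11*(-1.6039) + 0.6*|-1.6039| = -6.3905


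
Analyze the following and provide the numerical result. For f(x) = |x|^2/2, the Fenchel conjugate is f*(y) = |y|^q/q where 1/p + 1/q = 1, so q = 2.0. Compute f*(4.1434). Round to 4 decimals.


The conjugate exponent q satisfies 1/p + 1/q = 1.
p = 2, so q = 2/(2 - 1) = 2.0
|y|^q = 4.1434^2.0 = 17.1678
f*(4.1434) = 17.1678 / 2.0 = 8.5839


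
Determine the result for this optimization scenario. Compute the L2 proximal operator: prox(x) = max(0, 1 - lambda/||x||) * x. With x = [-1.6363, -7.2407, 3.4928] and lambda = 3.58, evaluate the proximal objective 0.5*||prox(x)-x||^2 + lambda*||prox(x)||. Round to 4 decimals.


Step 1: Compute ||x||.
||x|| = 8.204
Step 2: Compute scaling factor.
scale = max(0, 1 - 3.58/8.204) = 0.5636
Step 3: prox(x) = [-0.9223, -4.081, 1.9686]
||prox(x)|| = 4.624
Step 4: Proximal objective.
0.5*||prox-x||^2 = 6.4082
lambda*||prox|| = 16.5539
Total = 22.962


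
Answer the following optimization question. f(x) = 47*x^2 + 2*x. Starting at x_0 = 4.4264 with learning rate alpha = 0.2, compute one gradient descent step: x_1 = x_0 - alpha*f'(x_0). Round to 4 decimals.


We compute the gradient at x_0 and apply the update.
f'(x) = 94*x + 2
f'(4.4264) = 94*4.4264 + 2 = 418.0816
x_1 = 4.4264 - 0.2*418.0816 = -79.1899


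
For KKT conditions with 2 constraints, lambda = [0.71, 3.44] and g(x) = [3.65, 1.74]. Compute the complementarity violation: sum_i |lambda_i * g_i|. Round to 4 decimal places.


KKT complementary slackness check:
lambda_1 * g_1 = 0.71 * 3.65 = 2.5915
lambda_2 * g_2 = 3.44 * 1.74 = 5.9856
Total violation = 2.5915 + 5.9856 = 8.5771


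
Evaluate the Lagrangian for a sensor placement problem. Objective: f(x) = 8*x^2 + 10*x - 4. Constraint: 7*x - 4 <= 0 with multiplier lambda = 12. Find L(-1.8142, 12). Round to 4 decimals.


Step 1: Evaluate f(x).
f(-1.8142) = 8*(-1.8142)^2 + 10*(-1.8142) - 4 = 4.1886
Step 2: Evaluate g(x).
g(-1.8142) = 7*-1.8142 - 4 = -16.6994
Step 3: Compute Lagrangian.
L = 4.1886 + 12*-16.6994 = -196.2042


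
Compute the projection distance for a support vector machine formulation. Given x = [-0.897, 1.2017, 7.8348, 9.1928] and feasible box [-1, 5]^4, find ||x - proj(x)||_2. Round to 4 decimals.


Project each component onto [-1, 5].
clip(-0.897) = -0.897, clip(1.2017) = 1.2017, clip(7.8348) = 5.0, clip(9.1928) = 5.0
Projection = [-0.897, 1.2017, 5.0, 5.0]
Squared diffs: [0.0, 0.0, 8.0361, 17.5796]
Distance = sqrt(25.6157) = 5.0612


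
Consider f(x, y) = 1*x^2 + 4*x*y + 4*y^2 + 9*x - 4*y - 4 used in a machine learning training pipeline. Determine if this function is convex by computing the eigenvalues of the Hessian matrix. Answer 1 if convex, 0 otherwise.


The Hessian of f(x,y) = 1*x^2 + 4*x*y + 4*y^2 + 9*x - 4*y - 4 is:
H = [[2, 4], [4, 8]]
Trace = 2 + 8 = 10
Determinant = 2*8 - (4)^2 = 0
Discriminant = (10)^2 - 4*0 = 100.0
Eigenvalues: lambda_1 = 0.0, lambda_2 = 10.0
The function is convex.

1


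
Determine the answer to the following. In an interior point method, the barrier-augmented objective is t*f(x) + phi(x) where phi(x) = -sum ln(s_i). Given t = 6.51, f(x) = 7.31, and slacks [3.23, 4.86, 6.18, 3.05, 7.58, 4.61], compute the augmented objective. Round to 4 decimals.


Step 1: Compute log-barrier.
ln values: [1.1725, 1.581, 1.8213, 1.1151, 2.0255, 1.5282]
phi = -(1.1725 + 1.581 + 1.8213 + 1.1151 + 2.0255 + 1.5282) = -9.2437
Step 2: Compute augmented objective.
t*f(x) = 6.51*7.31 = 47.5881
Total = 47.5881 - 9.2437 = 38.3444


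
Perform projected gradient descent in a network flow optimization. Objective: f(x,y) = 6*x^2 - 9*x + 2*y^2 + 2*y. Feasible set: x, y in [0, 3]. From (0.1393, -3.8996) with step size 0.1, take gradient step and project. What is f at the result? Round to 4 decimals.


Step 1: Compute gradient at (0.1393, -3.8996).
grad_x = 2*6*0.1393 - 9 = -7.3284
grad_y = 2*2*-3.8996 + 2 = -13.5984
Step 2: Gradient step.
x_raw = 0.1393 - 0.1*-7.3284 = 0.8721
y_raw = -3.8996 - 0.1*-13.5984 = -2.5398
Step 3: Project onto [0, 3].
x_proj = clip(0.8721) = 0.8721
y_proj = clip(-2.5398) = 0.0
Step 4: Evaluate f.
f(0.8721, 0.0) = -3.2855


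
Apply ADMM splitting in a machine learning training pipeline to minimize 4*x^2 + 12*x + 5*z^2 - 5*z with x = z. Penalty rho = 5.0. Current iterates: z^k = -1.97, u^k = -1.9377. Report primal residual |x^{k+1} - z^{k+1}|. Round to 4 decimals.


ADMM iteration with rho = 5.0, z^k = -1.97, u^k = -1.9377
Step 1: x-update.
Minimize 4*x^2 + 12*x + (5.0/2)*(x + 1.97 - 1.9377)^2
FOC: (2*4 + 5.0)*x = -12 + 5.0*(-1.97 + 1.9377)
x^{k+1} = -0.9355
Step 2: z-update.
Minimize 5*z^2 - 5*z + (5.0/2)*(-0.9355 - z - 1.9377)^2
FOC: (2*5 + 5.0)*z = 5 + 5.0*(-0.9355 - 1.9377)
z^{k+1} = -0.6244
Step 3: u-update.
u^{k+1} = -1.9377 - 0.9355 + 0.6244 = -2.2488
Step 4: Primal residual = |-0.9355 + 0.6244| = 0.3111


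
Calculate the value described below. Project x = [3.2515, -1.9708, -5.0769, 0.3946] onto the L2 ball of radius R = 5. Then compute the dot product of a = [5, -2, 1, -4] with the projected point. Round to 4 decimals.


Step 1: Compute ||x|| (intermediates to 6 decimals).
||x|| = sqrt(3.2515^2 + (-1.9708)^2 + (-5.0769)^2 + 0.3946^2) = 6.355071
Step 2: Project.
Since ||x|| > R, scale = R/||x|| = 5/6.355071 = 0.786773, proj(x) = scale * x
proj(x) = [2.558192, -1.550572, -3.994368, 0.310461]
Step 3: Dot product.
a^T * proj(x) = 5*2.558192 - 2*(-1.550572) + 1*(-3.994368) - 4*0.310461 = 10.6559


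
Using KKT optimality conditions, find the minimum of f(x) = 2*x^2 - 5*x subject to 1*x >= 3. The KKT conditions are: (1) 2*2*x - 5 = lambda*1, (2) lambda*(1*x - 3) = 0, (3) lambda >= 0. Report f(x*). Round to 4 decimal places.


Step 1: Try lambda = 0 (constraint inactive).
x_unc = 5/(2*2) = 1.25
Check: 1*1.25 = 1.25 < 3 -- violated!
Step 2: Constraint must be active: 1*x = 3
x* = 3/1 = 3.0
lambda = (2*2*3.0 - 5)/1 = 7.0
Step 3: Compute optimal value.
f(x*) = 2*3.0^2 - 5*3.0 = 3.0


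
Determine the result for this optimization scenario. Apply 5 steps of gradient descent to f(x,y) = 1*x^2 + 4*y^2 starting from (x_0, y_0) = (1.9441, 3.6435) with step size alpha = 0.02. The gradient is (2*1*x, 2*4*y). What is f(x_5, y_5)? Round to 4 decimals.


Gradient descent on f(x,y) = 1*x^2 + 4*y^2.
Starting point: (1.9441, 3.6435), alpha = 0.02
Step 1: grad_x = 2*1*1.9441 = 3.8882, grad_y = 2*4*3.6435 = 29.148
  x_1 = 1.9441 - 0.02*3.8882 = 1.8663
  y_1 = 3.6435 - 0.02*29.148 = 3.0605
Step 2: grad_x = 2*1*1.8663 = 3.7327, grad_y = 2*4*3.0605 = 24.4843
  x_2 = 1.8663 - 0.02*3.7327 = 1.7917
  y_2 = 3.0605 - 0.02*24.4843 = 2.5709
Step 3: grad_x = 2*1*1.7917 = 3.5834, grad_y = 2*4*2.5709 = 20.5668
  x_3 = 1.7917 - 0.02*3.5834 = 1.72
  y_3 = 2.5709 - 0.02*20.5668 = 2.1595
Step 4: grad_x = 2*1*1.72 = 3.44, grad_y = 2*4*2.1595 = 17.2761
  x_4 = 1.72 - 0.02*3.44 = 1.6512
  y_4 = 2.1595 - 0.02*17.2761 = 1.814
Step 5: grad_x = 2*1*1.6512 = 3.3024, grad_y = 2*4*1.814 = 14.512
  x_5 = 1.6512 - 0.02*3.3024 = 1.5852
  y_5 = 1.814 - 0.02*14.512 = 1.5238
f(1.5852, 1.5238) = 1*1.5852^2 + 4*1.5238^2 = 11.8001


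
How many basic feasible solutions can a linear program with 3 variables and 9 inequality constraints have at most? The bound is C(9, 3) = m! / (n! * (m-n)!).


Each vertex corresponds to some choice of n active constraints out of m, so the number of vertices is at most C(m, n) = m! / (n!(m-n)!).
m = 9, n = 3
Numerator: 9 * 8 * 7
Denominator: 3! = 6
C(9, 3) = 84


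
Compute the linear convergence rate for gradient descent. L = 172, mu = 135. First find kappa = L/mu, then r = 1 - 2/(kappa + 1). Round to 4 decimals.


Step 1: Compute the condition number.
kappa = L/mu = 172/135 = 1.2741
Step 2: Compute the convergence rate.
r = 1 - 2/(kappa + 1) = 1 - 2*mu/(L + mu) = (L - mu)/(L + mu) = 37/307 = 0.1205


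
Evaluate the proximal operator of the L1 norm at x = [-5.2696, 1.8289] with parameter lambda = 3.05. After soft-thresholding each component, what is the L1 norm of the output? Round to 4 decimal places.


Soft-thresholding with lambda = 3.05:
prox(-5.2696) = sign(-5.2696)*max(|-5.2696| - 3.05, 0) = -2.2196
prox(1.8289) = sign(1.8289)*max(|1.8289| - 3.05, 0) = 0.0
prox(x) = [-2.2196, 0.0]
||prox(x)||_1 = 2.2196 + 0.0 = 2.2196


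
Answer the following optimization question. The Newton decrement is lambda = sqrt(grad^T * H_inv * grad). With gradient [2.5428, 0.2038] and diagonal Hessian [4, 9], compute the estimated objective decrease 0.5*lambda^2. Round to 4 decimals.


Step 1: H is diagonal, so H^(-1) * g = [0.6357, 0.0226].
Step 2: g^T H^(-1) g = sum_i g_i^2 / H_ii
  = (2.5428)^2/4 + (0.2038)^2/9
  = 1.6165 + 0.0046 = 1.6211
Step 3: Objective decrease = 0.5 * g^T H^(-1) g = 0.8105


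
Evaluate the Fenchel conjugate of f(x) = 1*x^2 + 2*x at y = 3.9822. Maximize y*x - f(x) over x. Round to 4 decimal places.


f*(y) = sup_x {y*x - a*x^2 - b*x} = sup_x {(y-b)*x - a*x^2}
FOC: (y - b) - 2a*x = 0 => x* = (y - b)/(2a)
x* = (3.9822 - 2)/(2*1) = 0.9911
f*(3.9822) = (y-b)^2/(4a) = (3.9822 - 2)^2/(4*1)
= 3.9291/4 = 0.9823


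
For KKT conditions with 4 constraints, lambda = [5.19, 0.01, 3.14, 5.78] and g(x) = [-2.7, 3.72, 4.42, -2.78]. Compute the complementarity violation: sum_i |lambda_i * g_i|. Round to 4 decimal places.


KKT complementary slackness check:
lambda_1 * g_1 = 5.19 * -2.7 = -14.013
lambda_2 * g_2 = 0.01 * 3.72 = 0.0372
lambda_3 * g_3 = 3.14 * 4.42 = 13.8788
lambda_4 * g_4 = 5.78 * -2.78 = -16.0684
Total violation = 14.013 + 0.0372 + 13.8788 + 16.0684 = 43.9974


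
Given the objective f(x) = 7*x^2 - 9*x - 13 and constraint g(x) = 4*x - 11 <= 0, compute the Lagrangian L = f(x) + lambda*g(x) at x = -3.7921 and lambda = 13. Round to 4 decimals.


Step 1: Evaluate f(x).
f(-3.7921) = 7*(-3.7921)^2 - 9*(-3.7921) - 13 = 121.7891
Step 2: Evaluate g(x).
g(-3.7921) = 4*-3.7921 - 11 = -26.1684
Step 3: Compute Lagrangian.
L = 121.7891 + 13*-26.1684 = -218.4001


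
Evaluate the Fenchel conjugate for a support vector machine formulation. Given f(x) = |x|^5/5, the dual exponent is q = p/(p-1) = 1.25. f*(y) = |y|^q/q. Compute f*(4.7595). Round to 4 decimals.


The conjugate exponent q satisfies 1/p + 1/q = 1.
p = 5, so q = 5/(5 - 1) = 1.25
|y|^q = 4.7595^1.25 = 7.0299
f*(4.7595) = 7.0299 / 1.25 = 5.624


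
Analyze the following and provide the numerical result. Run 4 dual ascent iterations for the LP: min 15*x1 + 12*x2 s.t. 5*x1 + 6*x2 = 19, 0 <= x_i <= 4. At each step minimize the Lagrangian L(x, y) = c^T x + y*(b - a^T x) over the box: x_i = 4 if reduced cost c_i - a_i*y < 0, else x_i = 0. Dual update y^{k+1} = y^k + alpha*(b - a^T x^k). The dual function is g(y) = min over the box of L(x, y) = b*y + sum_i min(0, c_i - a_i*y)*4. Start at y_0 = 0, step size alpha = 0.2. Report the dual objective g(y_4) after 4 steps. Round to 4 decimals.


Dual ascent for LP: min 15*x1 + 12*x2, 5*x1 + 6*x2 = 19, 0 <= x_i <= 4
Step 1: y^k = 0.0, reduced costs: (15.0, 12.0)
  x^k = (0.0, 0.0), subgradient = b - a^T x = 19.0
  y^{k+1} = 0.0 + 0.2*19.0 = 3.8
Step 2: y^k = 3.8, reduced costs: (-4.0, -10.8)
  x^k = (4.0, 4.0), subgradient = b - a^T x = -25.0
  y^{k+1} = 3.8 + 0.2*-25.0 = -1.2
Step 3: y^k = -1.2, reduced costs: (21.0, 19.2)
  x^k = (0.0, 0.0), subgradient = b - a^T x = 19.0
  y^{k+1} = -1.2 + 0.2*19.0 = 2.6
Step 4: y^k = 2.6, reduced costs: (2.0, -3.6)
  x^k = (0.0, 4.0), subgradient = b - a^T x = -5.0
  y^{k+1} = 2.6 + 0.2*-5.0 = 1.6
Dual objective at y_4 = 1.6: reduced costs (7.0, 2.4), box minimizer x = (0.0, 0.0)
g(y_4) = b*y + (c1 - a1*y)*x1 + (c2 - a2*y)*x2 = 19*1.6 + 7.0*0.0 + 2.4*0.0 = 30.4 + 0.0 + 0.0 = 30.4


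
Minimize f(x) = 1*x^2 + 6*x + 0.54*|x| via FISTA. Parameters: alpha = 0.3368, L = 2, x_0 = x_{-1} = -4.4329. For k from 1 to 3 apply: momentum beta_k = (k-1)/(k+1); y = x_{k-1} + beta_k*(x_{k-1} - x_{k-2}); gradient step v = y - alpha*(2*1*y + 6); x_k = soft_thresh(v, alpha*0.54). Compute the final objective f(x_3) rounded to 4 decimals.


FISTA on f(x) = 1*x^2 + 6*x + 0.54*|x|
L = 2, alpha = 0.3368
Iteration 1: beta = 0.0, y = -4.4329 + 0.0*(-4.4329 + 4.4329) = -4.4329
  grad(y) = -2.8658, v = y - alpha*grad = -3.4677
  prox(v) = soft_thresh(-3.4677, 0.1819) = -3.2858
Iteration 2: beta = 0.3333, y = -3.2858 + 0.3333*(-3.2858 + 4.4329) = -2.9035
  grad(y) = 0.1931, v = y - alpha*grad = -2.9685
  prox(v) = soft_thresh(-2.9685, 0.1819) = -2.7866
Iteration 3: beta = 0.5, y = -2.7866 + 0.5*(-2.7866 + 3.2858) = -2.537
  grad(y) = 0.926, v = y - alpha*grad = -2.8489
  prox(v) = soft_thresh(-2.8489, 0.1819) = -2.667
f(x_3) = 1*(-2.667)^2 + 6*(-2.667) + 0.54*|-2.667| = -7.4489


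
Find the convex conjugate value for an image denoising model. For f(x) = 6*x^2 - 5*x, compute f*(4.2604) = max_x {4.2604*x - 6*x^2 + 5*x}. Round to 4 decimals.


f*(y) = sup_x {y*x - a*x^2 - b*x} = sup_x {(y-b)*x - a*x^2}
FOC: (y - b) - 2a*x = 0 => x* = (y - b)/(2a)
x* = (4.2604 + 5)/(2*6) = 0.7717
f*(4.2604) = (y-b)^2/(4a) = (4.2604 + 5)^2/(4*6)
= 85.755/24 = 3.5731


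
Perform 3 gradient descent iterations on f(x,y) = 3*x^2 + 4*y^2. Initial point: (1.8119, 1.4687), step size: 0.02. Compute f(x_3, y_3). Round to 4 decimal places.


Gradient descent on f(x,y) = 3*x^2 + 4*y^2.
Starting point: (1.8119, 1.4687), alpha = 0.02
Step 1: grad_x = 2*3*1.8119 = 10.8714, grad_y = 2*4*1.4687 = 11.7496
  x_1 = 1.8119 - 0.02*10.8714 = 1.5945
  y_1 = 1.4687 - 0.02*11.7496 = 1.2337
Step 2: grad_x = 2*3*1.5945 = 9.5668, grad_y = 2*4*1.2337 = 9.8697
  x_2 = 1.5945 - 0.02*9.5668 = 1.4031
  y_2 = 1.2337 - 0.02*9.8697 = 1.0363
Step 3: grad_x = 2*3*1.4031 = 8.4188, grad_y = 2*4*1.0363 = 8.2905
  x_3 = 1.4031 - 0.02*8.4188 = 1.2348
  y_3 = 1.0363 - 0.02*8.2905 = 0.8705
f(1.2348, 0.8705) = 3*1.2348^2 + 4*0.8705^2 = 7.605


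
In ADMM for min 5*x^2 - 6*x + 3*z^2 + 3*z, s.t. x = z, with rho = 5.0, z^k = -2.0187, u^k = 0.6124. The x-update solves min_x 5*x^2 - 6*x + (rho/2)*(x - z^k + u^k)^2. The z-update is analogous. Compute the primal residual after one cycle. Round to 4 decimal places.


ADMM iteration with rho = 5.0, z^k = -2.0187, u^k = 0.6124
Step 1: x-update.
Minimize 5*x^2 - 6*x + (5.0/2)*(x + 2.0187 + 0.6124)^2
FOC: (2*5 + 5.0)*x = 6 + 5.0*(-2.0187 - 0.6124)
x^{k+1} = -0.477
Step 2: z-update.
Minimize 3*z^2 + 3*z + (5.0/2)*(-0.477 - z + 0.6124)^2
FOC: (2*3 + 5.0)*z = -3 + 5.0*(-0.477 + 0.6124)
z^{k+1} = -0.2112
Step 3: u-update.
u^{k+1} = 0.6124 - 0.477 + 0.2112 = 0.3466
Step 4: Primal residual = |-0.477 + 0.2112| = 0.2658


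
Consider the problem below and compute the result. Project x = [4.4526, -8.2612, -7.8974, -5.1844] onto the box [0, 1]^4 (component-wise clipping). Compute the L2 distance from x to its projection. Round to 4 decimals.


Project each component onto [0, 1].
clip(4.4526) = 1.0, clip(-8.2612) = 0.0, clip(-7.8974) = 0.0, clip(-5.1844) = 0.0
Projection = [1.0, 0.0, 0.0, 0.0]
Squared diffs: [11.9204, 68.2474, 62.3689, 26.878]
Distance = sqrt(169.4147) = 13.0159


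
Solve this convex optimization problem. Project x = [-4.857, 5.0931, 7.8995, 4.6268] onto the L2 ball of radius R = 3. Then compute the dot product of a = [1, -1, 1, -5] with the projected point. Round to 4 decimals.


Step 1: Compute ||x|| (intermediates to 6 decimals).
||x|| = sqrt((-4.857)^2 + 5.0931^2 + 7.8995^2 + 4.6268^2) = 11.547272
Step 2: Project.
Since ||x|| > R, scale = R/||x|| = 3/11.547272 = 0.259802, proj(x) = scale * x
proj(x) = [-1.261858, 1.323198, 2.052306, 1.202052]
Step 3: Dot product.
a^T * proj(x) = 1*(-1.261858) - 1*1.323198 + 1*2.052306 - 5*1.202052 = -6.543


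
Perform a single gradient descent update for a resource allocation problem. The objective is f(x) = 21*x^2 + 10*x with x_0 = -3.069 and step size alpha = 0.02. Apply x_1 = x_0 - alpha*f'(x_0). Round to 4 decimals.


We compute the gradient at x_0 and apply the update.
f'(x) = 42*x + 10
f'(-3.069) = 42*-3.069 + 10 = -118.898
x_1 = -3.069 - 0.02*-118.898 = -0.691


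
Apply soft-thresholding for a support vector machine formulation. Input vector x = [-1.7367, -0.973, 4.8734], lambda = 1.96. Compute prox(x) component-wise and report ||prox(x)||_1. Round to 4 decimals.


Soft-thresholding with lambda = 1.96:
prox(-1.7367) = sign(-1.7367)*max(|-1.7367| - 1.96, 0) = 0.0
prox(-0.973) = sign(-0.973)*max(|-0.973| - 1.96, 0) = 0.0
prox(4.8734) = sign(4.8734)*max(|4.8734| - 1.96, 0) = 2.9134
prox(x) = [0.0, 0.0, 2.9134]
||prox(x)||_1 = 0.0 + 0.0 + 2.9134 = 2.9134


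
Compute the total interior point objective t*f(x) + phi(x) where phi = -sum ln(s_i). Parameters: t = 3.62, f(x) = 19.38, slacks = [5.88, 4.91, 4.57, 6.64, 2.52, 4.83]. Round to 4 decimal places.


Step 1: Compute log-barrier.
ln values: [1.7716, 1.5913, 1.5195, 1.8931, 0.9243, 1.5748]
phi = -(1.7716 + 1.5913 + 1.5195 + 1.8931 + 0.9243 + 1.5748) = -9.2746
Step 2: Compute augmented objective.
t*f(x) = 3.62*19.38 = 70.1556
Total = 70.1556 - 9.2746 = 60.881


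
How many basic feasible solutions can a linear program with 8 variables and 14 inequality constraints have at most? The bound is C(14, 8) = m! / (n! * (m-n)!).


Each vertex corresponds to some choice of n active constraints out of m, so the number of vertices is at most C(m, n) = m! / (n!(m-n)!).
m = 14, n = 8
Numerator: 14 * 13 * 12 * 11 * 10 * 9 * 8 * 7
Denominator: 8! = 40320
C(14, 8) = 3003


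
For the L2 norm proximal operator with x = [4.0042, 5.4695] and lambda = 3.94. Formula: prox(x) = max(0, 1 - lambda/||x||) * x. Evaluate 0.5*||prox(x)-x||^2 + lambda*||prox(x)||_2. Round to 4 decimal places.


Step 1: Compute ||x||.
||x|| = 6.7786
Step 2: Compute scaling factor.
scale = max(0, 1 - 3.94/6.7786) = 0.4188
Step 3: prox(x) = [1.6768, 2.2904]
||prox(x)|| = 2.8386
Step 4: Proximal objective.
0.5*||prox-x||^2 = 7.7618
lambda*||prox|| = 11.1841
Total = 18.9458


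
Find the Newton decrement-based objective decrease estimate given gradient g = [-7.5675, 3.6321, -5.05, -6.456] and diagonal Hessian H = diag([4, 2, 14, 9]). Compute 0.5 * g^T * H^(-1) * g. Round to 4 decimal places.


Step 1: H is diagonal, so H^(-1) * g = [-1.8919, 1.8161, -0.3607, -0.7173].
Step 2: g^T H^(-1) g = sum_i g_i^2 / H_ii
  = (-7.5675)^2/4 + (3.6321)^2/2 + (-5.05)^2/14 + (-6.456)^2/9
  = 14.3168 + 6.5961 + 1.8216 + 4.6311 = 27.3656
Step 3: Objective decrease = 0.5 * g^T H^(-1) g = 13.6828


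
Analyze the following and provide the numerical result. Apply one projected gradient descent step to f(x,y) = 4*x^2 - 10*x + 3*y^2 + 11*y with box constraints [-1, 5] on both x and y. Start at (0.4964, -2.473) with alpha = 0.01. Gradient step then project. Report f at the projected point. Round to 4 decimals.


Step 1: Compute gradient at (0.4964, -2.473).
grad_x = 2*4*0.4964 - 10 = -6.0288
grad_y = 2*3*-2.473 + 11 = -3.838
Step 2: Gradient step.
x_raw = 0.4964 - 0.01*-6.0288 = 0.5567
y_raw = -2.473 - 0.01*-3.838 = -2.4346
Step 3: Project onto [-1, 5].
x_proj = clip(0.5567) = 0.5567
y_proj = clip(-2.4346) = -1.0
Step 4: Evaluate f.
f(0.5567, -1.0) = -12.3273


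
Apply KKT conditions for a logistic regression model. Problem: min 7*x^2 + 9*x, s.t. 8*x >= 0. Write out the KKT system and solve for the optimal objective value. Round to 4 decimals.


Step 1: Try lambda = 0 (constraint inactive).
x_unc = -9/(2*7) = -0.6429
Check: 8*-0.6429 = -5.1432 < 0 -- violated!
Step 2: Constraint must be active: 8*x = 0
x* = 0/8 = 0.0
lambda = (2*7*0.0 + 9)/8 = 1.125
Step 3: Compute optimal value.
f(x*) = 7*0.0^2 + 9*0.0 = 0.0


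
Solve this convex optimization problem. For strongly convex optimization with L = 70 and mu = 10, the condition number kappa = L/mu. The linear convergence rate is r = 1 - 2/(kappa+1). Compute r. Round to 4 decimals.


Step 1: Compute the condition number.
kappa = L/mu = 70/10 = 7.0
Step 2: Compute the convergence rate.
r = 1 - 2/(kappa + 1) = 1 - 2*mu/(L + mu) = (L - mu)/(L + mu) = 60/80 = 0.75


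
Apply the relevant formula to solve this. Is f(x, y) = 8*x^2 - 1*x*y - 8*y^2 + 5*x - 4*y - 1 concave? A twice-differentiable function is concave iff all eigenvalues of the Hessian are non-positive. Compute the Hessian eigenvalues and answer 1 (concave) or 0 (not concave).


The Hessian of f(x,y) = 8*x^2 - 1*x*y - 8*y^2 + 5*x - 4*y - 1 is:
H = [[16, -1], [-1, -16]]
Trace = 16 - 16 = 0
Determinant = 16*-16 - (-1)^2 = -257
Discriminant = (0)^2 - 4*-257 = 1028.0
Eigenvalues: lambda_1 = -16.0312, lambda_2 = 16.0312
The function is not concave.

0
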